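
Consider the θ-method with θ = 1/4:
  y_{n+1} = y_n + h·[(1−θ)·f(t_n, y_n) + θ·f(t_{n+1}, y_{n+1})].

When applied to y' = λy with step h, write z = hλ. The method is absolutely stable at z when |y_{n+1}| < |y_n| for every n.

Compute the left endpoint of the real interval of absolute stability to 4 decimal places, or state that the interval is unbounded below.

Set f=λy, z=hλ:
  y_{n+1} = y_n + z·[3/4·y_n + 1/4·y_{n+1}] ⇒ (1 − 1/4z)y_{n+1} = (1 + 3/4z)y_n
  R(z) = (1 + 3/4z)/(1 − 1/4z).

Find x<0 with |R(x)|<1.
x=-1.16: |R|=0.1008
R=−1: 1+3/4x = −1+1/4x ⇒ -1/2x=2 ⇒ x=2/(-1/2)=-4.0000
Confirm numerically:
  x=-3.026: |R|=0.72274 <1
  x=-1.849: |R|=0.26449 <1
  x=-1.674: |R|=0.18012 <1
  x=-4.529: |R|=1.12405 >1
  x=-4.458: |R|=1.10830 >1
  x=-4.207: |R|=1.05044 >1
Interval (-4.0000, 0).

z* = -4.0000.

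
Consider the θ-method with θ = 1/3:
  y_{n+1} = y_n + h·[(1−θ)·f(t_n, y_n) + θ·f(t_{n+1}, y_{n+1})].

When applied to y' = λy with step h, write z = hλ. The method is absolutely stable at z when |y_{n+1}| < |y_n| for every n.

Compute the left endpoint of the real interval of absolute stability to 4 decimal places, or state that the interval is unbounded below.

z* = -6.0000.

Test eqn y'=λy, z=hλ:
  y_{n+1} = y_n + z·[2/3·y_n + 1/3·y_{n+1}] ⇒ (1 − 1/3z)y_{n+1} = (1 + 2/3z)y_n
  R(z) = (1 + 2/3z)/(1 − 1/3z).

Need |R(x)|<1, x<0.
x=-1.42: |R|=0.0362
R=−1: 1+2/3x = −1+1/3x ⇒ -1/3x=2 ⇒ x=2/(-1/3)=-6.0000
Confirm numerically:
  x=-2.766: |R|=0.43913 <1
  x=-2.479: |R|=0.35736 <1
  x=-2.451: |R|=0.34893 <1
  x=-6.387: |R|=1.04123 >1
  x=-6.081: |R|=1.00892 >1
  x=-6.050: |R|=1.00552 >1
So |R|<1 on (-6.0000, 0).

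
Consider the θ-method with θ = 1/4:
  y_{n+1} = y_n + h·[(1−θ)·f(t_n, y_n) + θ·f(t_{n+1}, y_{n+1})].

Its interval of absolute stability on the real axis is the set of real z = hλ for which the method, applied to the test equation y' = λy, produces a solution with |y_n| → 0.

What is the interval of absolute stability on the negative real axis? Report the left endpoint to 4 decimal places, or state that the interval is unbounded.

Test eqn y'=λy, z=hλ:
  y_{n+1} = y_n + z·[3/4·y_n + 1/4·y_{n+1}] ⇒ (1 − 1/4z)y_{n+1} = (1 + 3/4z)y_n
  ⇒ R(z) = (1 + 3/4z)/(1 − 1/4z).

Find x<0 with |R(x)|<1.
x=-1.2: |R|=0.0769
R=−1: 1+3/4x = −1+1/4x ⇒ -1/2x=2 ⇒ x=2/(-1/2)=-4.0000
Confirm numerically:
  x=-3.176: |R|=0.77035 <1
  x=-2.851: |R|=0.66457 <1
  x=-2.431: |R|=0.51205 <1
  x=-4.527: |R|=1.12361 >1
  x=-4.426: |R|=1.10112 >1
  x=-4.024: |R|=1.00598 >1
So |R|<1 on (-4.0000, 0).

z∈(-4.0000,0).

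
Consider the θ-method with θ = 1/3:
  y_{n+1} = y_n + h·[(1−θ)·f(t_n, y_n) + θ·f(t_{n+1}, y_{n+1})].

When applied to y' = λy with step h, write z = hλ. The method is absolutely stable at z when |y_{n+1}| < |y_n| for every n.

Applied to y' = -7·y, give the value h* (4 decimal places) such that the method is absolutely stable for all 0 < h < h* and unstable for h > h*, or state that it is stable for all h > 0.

Set f=λy, z=hλ:
  y_{n+1} = y_n + z·[2/3·y_n + 1/3·y_{n+1}] ⇒ (1 − 1/3z)y_{n+1} = (1 + 2/3z)y_n
  ⇒ R(z) = (1 + 2/3z)/(1 − 1/3z).

Solve |R(x)|<1 on ℝ⁻.
x=-0.31: |R|=0.7190
R=−1: 1+2/3x = −1+1/3x ⇒ -1/3x=2 ⇒ x=2/(-1/3)=-6.0000
Confirm numerically:
  x=-4.661: |R|=0.82522 <1
  x=-4.247: |R|=0.75811 <1
  x=-3.645: |R|=0.64560 <1
  x=-3.325: |R|=0.57708 <1
  x=-6.356: |R|=1.03805 >1
  x=-6.321: |R|=1.03444 >1
  x=-6.168: |R|=1.01832 >1
Stable set (-6.0000, 0).

(-6.0000,0); λ=-7 ⇒ h* = (6)/7 = 0.8571.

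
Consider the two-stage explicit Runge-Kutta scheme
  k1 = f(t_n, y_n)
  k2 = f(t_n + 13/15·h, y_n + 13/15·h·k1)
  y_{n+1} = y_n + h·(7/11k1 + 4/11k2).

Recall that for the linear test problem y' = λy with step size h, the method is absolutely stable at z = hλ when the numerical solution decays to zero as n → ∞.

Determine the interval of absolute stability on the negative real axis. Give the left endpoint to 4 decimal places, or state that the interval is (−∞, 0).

Test eqn y'=λy, z=hλ:
  k1=λy_n ⇒ h·k1=z·y_n;  k2=λ(1+13/15z)y_n ⇒ h·k2=z(1+13/15z)y_n
  y_{n+1}/y_n = 1 + 7/11z + 4/11z(1+13/15z) = 1 + z + 52/165z²
  R(z) = 1 + z + 52/165z².

Boundary: |R(x)|=1, x<0.
x=-0.74: |R|=0.4326
R=1: x+52/165x²=0 ⇒ x=−165/52=-3.1731; min R=1−1/(4·52/165)=0.2067>−1
Confirm numerically:
  x=-2.712: |R|=0.60592 <1
  x=-1.817: |R|=0.22347 <1
  x=-1.751: |R|=0.21525 <1
  x=-3.420: |R|=1.26614 >1
  x=-3.303: |R|=1.13524 >1
Stable set (-3.1731, 0).

z∈(-3.1731,0).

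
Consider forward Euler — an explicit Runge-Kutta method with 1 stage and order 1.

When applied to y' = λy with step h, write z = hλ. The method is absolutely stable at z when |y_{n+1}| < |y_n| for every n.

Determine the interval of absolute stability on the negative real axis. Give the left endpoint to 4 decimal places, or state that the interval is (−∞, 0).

(-2.0000, 0).

Set f=λy, z=hλ:
  order 1, 1-stage ⇒ R(z)=1+z
  (e.g. R(-1.57)=-0.57000, |R|=0.57000)

Solve |R(x)|<1 on ℝ⁻.
x=-1.57: |R|=0.5700
|R(-2.23)|=1.2300 |R(-1.83)|=0.8300 |R(-0.86)|=0.1400
Bisect:
  x_lo=-2.7625 |R|=1.7625  x_hi=-0.1007 |R|=0.8993
  mid=-1.43159 |R|=0.43159 →hi
  mid=-2.09704 |R|=1.09704 →lo
  mid=-1.76431 |R|=0.76431 →hi
  mid=-1.93068 |R|=0.93068 →hi
  mid=-2.01386 |R|=1.01386 →lo
  mid=-1.97227 |R|=0.97227 →hi
  mid=-1.99306 |R|=0.99306 →hi
  mid=-2.00346 |R|=1.00346 →lo
  mid=-1.99826 |R|=0.99826 →hi
  ...
  [-2.00005,-1.99989] ⇒ x*=-2.0000
Interval (-2.0000, 0).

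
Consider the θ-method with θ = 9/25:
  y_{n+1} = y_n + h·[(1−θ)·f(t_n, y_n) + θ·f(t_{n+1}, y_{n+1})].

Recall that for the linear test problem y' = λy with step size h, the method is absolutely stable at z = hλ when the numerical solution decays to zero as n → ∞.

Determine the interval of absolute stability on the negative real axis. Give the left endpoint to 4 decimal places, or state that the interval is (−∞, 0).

Set f=λy, z=hλ:
  y_{n+1} = y_n + z·[16/25·y_n + 9/25·y_{n+1}] ⇒ (1 − 9/25z)y_{n+1} = (1 + 16/25z)y_n
  R(z) = (1 + 16/25z)/(1 − 9/25z).

Find x<0 with |R(x)|<1.
x=-1.1: |R|=0.2120
R=−1: 1+16/25x = −1+9/25x ⇒ -7/25x=2 ⇒ x=2/(-7/25)=-7.1429
Confirm numerically:
  x=-5.363: |R|=0.82995 <1
  x=-4.522: |R|=0.72075 <1
  x=-4.196: |R|=0.67134 <1
  x=-7.582: |R|=1.03297 >1
  x=-7.220: |R|=1.00600 >1
So |R|<1 on (-7.1429, 0).

(-7.1429, 0).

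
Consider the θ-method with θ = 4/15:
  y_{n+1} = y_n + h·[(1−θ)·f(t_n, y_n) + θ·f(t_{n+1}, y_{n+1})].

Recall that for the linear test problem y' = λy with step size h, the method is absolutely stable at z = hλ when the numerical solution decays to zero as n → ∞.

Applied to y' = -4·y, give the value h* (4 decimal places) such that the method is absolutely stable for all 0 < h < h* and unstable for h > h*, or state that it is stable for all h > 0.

(-4.2857,0); λ=-4 ⇒ h* = (30/7)/4 = 1.0714.

With y'=λy (z=hλ):
  y_{n+1} = y_n + z·[11/15·y_n + 4/15·y_{n+1}] ⇒ (1 − 4/15z)y_{n+1} = (1 + 11/15z)y_n
  so R(z) = (1 + 11/15z)/(1 − 4/15z).

Solve |R(x)|<1 on ℝ⁻.
x=-1.43: |R|=0.0352
R=−1: 1+11/15x = −1+4/15x ⇒ -7/15x=2 ⇒ x=2/(-7/15)=-4.2857
Confirm numerically:
  x=-2.661: |R|=0.55650 <1
  x=-2.489: |R|=0.49603 <1
  x=-1.916: |R|=0.26809 <1
  x=-1.759: |R|=0.19736 <1
  x=-4.871: |R|=1.11881 >1
  x=-4.736: |R|=1.09286 >1
  x=-4.464: |R|=1.03798 >1
So |R|<1 on (-4.2857, 0).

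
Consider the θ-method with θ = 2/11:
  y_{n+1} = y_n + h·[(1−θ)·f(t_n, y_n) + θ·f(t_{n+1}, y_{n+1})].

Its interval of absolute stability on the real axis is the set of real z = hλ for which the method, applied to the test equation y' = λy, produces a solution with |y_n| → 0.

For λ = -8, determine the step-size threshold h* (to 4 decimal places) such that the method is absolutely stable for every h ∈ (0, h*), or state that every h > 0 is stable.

(-3.1429,0); λ=-8 ⇒ h* = (22/7)/8 = 0.3929.

On y'=λy, z=hλ:
  y_{n+1} = y_n + z·[9/11·y_n + 2/11·y_{n+1}] ⇒ (1 − 2/11z)y_{n+1} = (1 + 9/11z)y_n
  Hence R(z) = (1 + 9/11z)/(1 − 2/11z).

Find x<0 with |R(x)|<1.
x=-0.95: |R|=0.1899
R=−1: 1+9/11x = −1+2/11x ⇒ -7/11x=2 ⇒ x=2/(-7/11)=-3.1429
Confirm numerically:
  x=-1.771: |R|=0.33964 <1
  x=-1.544: |R|=0.20557 <1
  x=-1.297: |R|=0.04951 <1
  x=-3.692: |R|=1.20909 >1
  x=-3.615: |R|=1.18129 >1
  x=-3.184: |R|=1.01658 >1
Stable set (-3.1429, 0).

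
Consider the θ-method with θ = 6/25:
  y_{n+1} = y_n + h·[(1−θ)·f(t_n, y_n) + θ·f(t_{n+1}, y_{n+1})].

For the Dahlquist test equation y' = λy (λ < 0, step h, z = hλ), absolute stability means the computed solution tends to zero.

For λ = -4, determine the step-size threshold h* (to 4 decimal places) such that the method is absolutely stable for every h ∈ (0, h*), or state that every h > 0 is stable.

(-3.8462,0); λ=-4 ⇒ h* = (50/13)/4 = 0.9615.

Test eqn y'=λy, z=hλ:
  y_{n+1} = y_n + z·[19/25·y_n + 6/25·y_{n+1}] ⇒ (1 − 6/25z)y_{n+1} = (1 + 19/25z)y_n
  ⇒ R(z) = (1 + 19/25z)/(1 − 6/25z).

Solve |R(x)|<1 on ℝ⁻.
x=-0.93: |R|=0.2397
R=−1: 1+19/25x = −1+6/25x ⇒ -13/25x=2 ⇒ x=2/(-13/25)=-3.8462
Confirm numerically:
  x=-2.483: |R|=0.55584 <1
  x=-2.460: |R|=0.54678 <1
  x=-2.296: |R|=0.48030 <1
  x=-4.371: |R|=1.13319 >1
  x=-4.336: |R|=1.12482 >1
  x=-4.098: |R|=1.06602 >1
So |R|<1 on (-3.8462, 0).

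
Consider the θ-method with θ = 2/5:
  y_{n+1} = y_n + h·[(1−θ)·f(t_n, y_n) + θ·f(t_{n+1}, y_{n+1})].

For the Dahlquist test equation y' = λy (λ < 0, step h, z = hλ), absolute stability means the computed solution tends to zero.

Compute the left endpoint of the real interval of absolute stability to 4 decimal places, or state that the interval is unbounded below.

With y'=λy (z=hλ):
  y_{n+1} = y_n + z·[3/5·y_n + 2/5·y_{n+1}] ⇒ (1 − 2/5z)y_{n+1} = (1 + 3/5z)y_n
  ⇒ R(z) = (1 + 3/5z)/(1 − 2/5z).

Solve |R(x)|<1 on ℝ⁻.
x=-0.58: |R|=0.5292
R=−1: 1+3/5x = −1+2/5x ⇒ -1/5x=2 ⇒ x=2/(-1/5)=-10.0000
Confirm numerically:
  x=-9.439: |R|=0.97651 <1
  x=-8.959: |R|=0.95458 <1
  x=-6.506: |R|=0.80602 <1
  x=-10.244: |R|=1.00957 >1
  x=-10.163: |R|=1.00644 >1
Interval (-10.0000, 0).

left endpoint -10.0000.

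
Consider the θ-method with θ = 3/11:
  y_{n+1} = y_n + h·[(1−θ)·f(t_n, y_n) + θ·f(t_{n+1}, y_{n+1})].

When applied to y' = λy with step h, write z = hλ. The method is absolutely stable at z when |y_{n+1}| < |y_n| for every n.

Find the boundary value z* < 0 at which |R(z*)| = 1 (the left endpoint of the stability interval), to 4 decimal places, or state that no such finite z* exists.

z* = -4.4000.

On y'=λy, z=hλ:
  y_{n+1} = y_n + z·[8/11·y_n + 3/11·y_{n+1}] ⇒ (1 − 3/11z)y_{n+1} = (1 + 8/11z)y_n
  so R(z) = (1 + 8/11z)/(1 − 3/11z).

Need |R(x)|<1, x<0.
x=-0.36: |R|=0.6722
R=−1: 1+8/11x = −1+3/11x ⇒ -5/11x=2 ⇒ x=2/(-5/11)=-4.4000
Confirm numerically:
  x=-2.496: |R|=0.48507 <1
  x=-2.426: |R|=0.46001 <1
  x=-2.311: |R|=0.41755 <1
  x=-1.854: |R|=0.23137 <1
  x=-4.912: |R|=1.09947 >1
  x=-4.682: |R|=1.05630 >1
  x=-4.528: |R|=1.02603 >1
Interval (-4.4000, 0).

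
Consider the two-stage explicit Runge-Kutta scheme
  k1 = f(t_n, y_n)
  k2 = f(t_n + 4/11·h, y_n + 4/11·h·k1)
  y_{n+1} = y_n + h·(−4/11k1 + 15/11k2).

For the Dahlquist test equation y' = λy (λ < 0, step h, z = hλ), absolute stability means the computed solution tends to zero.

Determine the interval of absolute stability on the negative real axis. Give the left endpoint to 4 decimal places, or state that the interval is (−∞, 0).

z∈(-2.0167,0).

On y'=λy, z=hλ:
  k1=λy_n ⇒ h·k1=z·y_n;  k2=λ(1+4/11z)y_n ⇒ h·k2=z(1+4/11z)y_n
  y_{n+1}/y_n = 1 − 4/11z + 15/11z(1+4/11z) = 1 + z + 60/121z²
  R(z) = 1 + z + 60/121z².

Solve |R(x)|<1 on ℝ⁻.
x=-1.18: |R|=0.5104
R=1: x+60/121x²=0 ⇒ x=−121/60=-2.0167; min R=1−1/(4·60/121)=0.4958>−1
Confirm numerically:
  x=-1.925: |R|=0.91250 <1
  x=-1.827: |R|=0.82817 <1
  x=-1.176: |R|=0.50977 <1
  x=-1.156: |R|=0.50665 <1
  x=-2.424: |R|=1.48961 >1
  x=-2.350: |R|=1.38843 >1
  x=-2.148: |R|=1.13989 >1
So |R|<1 on (-2.0167, 0).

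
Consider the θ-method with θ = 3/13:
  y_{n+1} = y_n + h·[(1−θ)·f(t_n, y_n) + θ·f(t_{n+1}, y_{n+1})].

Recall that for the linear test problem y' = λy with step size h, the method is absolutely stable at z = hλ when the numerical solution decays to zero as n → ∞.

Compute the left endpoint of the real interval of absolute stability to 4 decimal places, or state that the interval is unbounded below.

On y'=λy, z=hλ:
  y_{n+1} = y_n + z·[10/13·y_n + 3/13·y_{n+1}] ⇒ (1 − 3/13z)y_{n+1} = (1 + 10/13z)y_n
  ⇒ R(z) = (1 + 10/13z)/(1 − 3/13z).

Find x<0 with |R(x)|<1.
x=-1.49: |R|=0.1088
R=−1: 1+10/13x = −1+3/13x ⇒ -7/13x=2 ⇒ x=2/(-7/13)=-3.7143
Confirm numerically:
  x=-3.357: |R|=0.89160 <1
  x=-3.347: |R|=0.88842 <1
  x=-3.122: |R|=0.81463 <1
  x=-4.245: |R|=1.14436 >1
  x=-4.110: |R|=1.10936 >1
  x=-4.021: |R|=1.08566 >1
Interval (-3.7143, 0).

left endpoint -3.7143.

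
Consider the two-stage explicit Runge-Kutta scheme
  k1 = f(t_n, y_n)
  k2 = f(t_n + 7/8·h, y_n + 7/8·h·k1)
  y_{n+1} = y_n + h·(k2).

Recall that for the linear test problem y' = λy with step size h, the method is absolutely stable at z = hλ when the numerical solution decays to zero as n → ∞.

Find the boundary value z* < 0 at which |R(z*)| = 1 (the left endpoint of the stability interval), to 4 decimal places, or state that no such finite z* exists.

With y'=λy (z=hλ):
  k1=λy_n ⇒ h·k1=z·y_n;  k2=λ(1+7/8z)y_n ⇒ h·k2=z(1+7/8z)y_n
  y_{n+1}/y_n = 1 + z(1+7/8z) = 1 + z + 7/8z²
  Hence R(z) = 1 + z + 7/8z².

Need |R(x)|<1, x<0.
x=-1.72: |R|=1.8686
R=1: x+7/8x²=0 ⇒ x=−8/7=-1.1429; min R=1−1/(4·7/8)=0.7143>−1
Confirm numerically:
  x=-1.044: |R|=0.90969 <1
  x=-0.808: |R|=0.76326 <1
  x=-0.767: |R|=0.74775 <1
  x=-0.582: |R|=0.71438 <1
  x=-1.609: |R|=1.65627 >1
  x=-1.383: |R|=1.29060 >1
Interval (-1.1429, 0).

left endpoint -1.1429.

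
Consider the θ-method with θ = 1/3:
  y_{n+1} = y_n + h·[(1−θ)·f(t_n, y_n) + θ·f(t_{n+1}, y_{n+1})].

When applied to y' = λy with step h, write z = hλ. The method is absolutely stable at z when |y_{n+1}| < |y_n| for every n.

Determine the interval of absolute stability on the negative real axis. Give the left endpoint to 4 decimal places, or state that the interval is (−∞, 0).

With y'=λy (z=hλ):
  y_{n+1} = y_n + z·[2/3·y_n + 1/3·y_{n+1}] ⇒ (1 − 1/3z)y_{n+1} = (1 + 2/3z)y_n
  Hence R(z) = (1 + 2/3z)/(1 − 1/3z).

Boundary: |R(x)|=1, x<0.
x=-1.16: |R|=0.1635
R=−1: 1+2/3x = −1+1/3x ⇒ -1/3x=2 ⇒ x=2/(-1/3)=-6.0000
Confirm numerically:
  x=-5.945: |R|=0.99385 <1
  x=-5.723: |R|=0.96824 <1
  x=-3.429: |R|=0.60009 <1
  x=-3.111: |R|=0.52725 <1
  x=-6.325: |R|=1.03485 >1
  x=-6.251: |R|=1.02713 >1
So |R|<1 on (-6.0000, 0).

z∈(-6.0000,0).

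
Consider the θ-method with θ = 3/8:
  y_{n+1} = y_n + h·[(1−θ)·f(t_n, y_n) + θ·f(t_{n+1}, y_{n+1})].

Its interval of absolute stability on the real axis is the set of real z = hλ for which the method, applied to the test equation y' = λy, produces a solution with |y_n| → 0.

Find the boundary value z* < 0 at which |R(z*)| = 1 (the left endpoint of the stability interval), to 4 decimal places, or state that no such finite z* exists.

z* = -8.0000.

With y'=λy (z=hλ):
  y_{n+1} = y_n + z·[5/8·y_n + 3/8·y_{n+1}] ⇒ (1 − 3/8z)y_{n+1} = (1 + 5/8z)y_n
  Hence R(z) = (1 + 5/8z)/(1 − 3/8z).

Find x<0 with |R(x)|<1.
x=-1.66: |R|=0.0231
R=−1: 1+5/8x = −1+3/8x ⇒ -1/4x=2 ⇒ x=2/(-1/4)=-8.0000
Confirm numerically:
  x=-6.676: |R|=0.90552 <1
  x=-5.833: |R|=0.83003 <1
  x=-5.140: |R|=0.75576 <1
  x=-3.456: |R|=0.50523 <1
  x=-8.505: |R|=1.03014 >1
  x=-8.472: |R|=1.02825 >1
Interval (-8.0000, 0).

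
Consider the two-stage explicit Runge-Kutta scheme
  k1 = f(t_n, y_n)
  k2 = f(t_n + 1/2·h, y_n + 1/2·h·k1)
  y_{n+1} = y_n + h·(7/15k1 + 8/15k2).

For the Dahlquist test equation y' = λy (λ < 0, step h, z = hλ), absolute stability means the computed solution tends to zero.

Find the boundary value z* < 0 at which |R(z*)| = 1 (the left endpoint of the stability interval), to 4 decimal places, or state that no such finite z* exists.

z* = -3.7500.

On y'=λy, z=hλ:
  k1=λy_n ⇒ h·k1=z·y_n;  k2=λ(1+1/2z)y_n ⇒ h·k2=z(1+1/2z)y_n
  y_{n+1}/y_n = 1 + 7/15z + 8/15z(1+1/2z) = 1 + z + 4/15z²
  ⇒ R(z) = 1 + z + 4/15z².

Find x<0 with |R(x)|<1.
x=-1.78: |R|=0.0649
R=1: x+4/15x²=0 ⇒ x=−15/4=-3.7500; min R=1−1/(4·4/15)=0.0625>−1
Confirm numerically:
  x=-3.670: |R|=0.92171 <1
  x=-2.849: |R|=0.31548 <1
  x=-1.516: |R|=0.09687 <1
  x=-4.250: |R|=1.56667 >1
  x=-4.104: |R|=1.38742 >1
Interval (-3.7500, 0).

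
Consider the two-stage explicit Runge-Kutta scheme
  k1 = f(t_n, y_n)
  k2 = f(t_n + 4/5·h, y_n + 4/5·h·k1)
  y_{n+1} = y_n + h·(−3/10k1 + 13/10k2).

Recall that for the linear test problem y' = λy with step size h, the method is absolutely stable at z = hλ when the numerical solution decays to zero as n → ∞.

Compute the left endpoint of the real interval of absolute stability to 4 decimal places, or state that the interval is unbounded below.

z* = -0.9615.

Test eqn y'=λy, z=hλ:
  k1=λy_n ⇒ h·k1=z·y_n;  k2=λ(1+4/5z)y_n ⇒ h·k2=z(1+4/5z)y_n
  y_{n+1}/y_n = 1 − 3/10z + 13/10z(1+4/5z) = 1 + z + 26/25z²
  Hence R(z) = 1 + z + 26/25z².

Find x<0 with |R(x)|<1.
x=-1.61: |R|=2.0858
R=1: x+26/25x²=0 ⇒ x=−25/26=-0.9615; min R=1−1/(4·26/25)=0.7596>−1
Confirm numerically:
  x=-0.835: |R|=0.89011 <1
  x=-0.802: |R|=0.86693 <1
  x=-0.790: |R|=0.85906 <1
  x=-0.694: |R|=0.80690 <1
  x=-1.260: |R|=1.39110 >1
  x=-1.011: |R|=1.05201 >1
  x=-0.989: |R|=1.02825 >1
Stable set (-0.9615, 0).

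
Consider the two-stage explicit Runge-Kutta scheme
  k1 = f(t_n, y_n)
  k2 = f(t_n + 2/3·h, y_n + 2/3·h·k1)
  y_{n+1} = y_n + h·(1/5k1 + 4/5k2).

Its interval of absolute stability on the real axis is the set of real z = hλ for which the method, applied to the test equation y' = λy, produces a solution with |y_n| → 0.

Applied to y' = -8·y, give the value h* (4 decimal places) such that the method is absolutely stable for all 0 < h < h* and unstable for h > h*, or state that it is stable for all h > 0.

Set f=λy, z=hλ:
  k1=λy_n ⇒ h·k1=z·y_n;  k2=λ(1+2/3z)y_n ⇒ h·k2=z(1+2/3z)y_n
  y_{n+1}/y_n = 1 + 1/5z + 4/5z(1+2/3z) = 1 + z + 8/15z²
  Hence R(z) = 1 + z + 8/15z².

Solve |R(x)|<1 on ℝ⁻.
x=-0.5: |R|=0.6333
R=1: x+8/15x²=0 ⇒ x=−15/8=-1.8750; min R=1−1/(4·8/15)=0.5312>−1
Confirm numerically:
  x=-1.378: |R|=0.63474 <1
  x=-1.279: |R|=0.59345 <1
  x=-0.858: |R|=0.53462 <1
  x=-2.282: |R|=1.49535 >1
  x=-2.053: |R|=1.19490 >1
  x=-2.047: |R|=1.18778 >1
Interval (-1.8750, 0).

(-1.8750,0); λ=-8 ⇒ h* = (15/8)/8 = 0.2344.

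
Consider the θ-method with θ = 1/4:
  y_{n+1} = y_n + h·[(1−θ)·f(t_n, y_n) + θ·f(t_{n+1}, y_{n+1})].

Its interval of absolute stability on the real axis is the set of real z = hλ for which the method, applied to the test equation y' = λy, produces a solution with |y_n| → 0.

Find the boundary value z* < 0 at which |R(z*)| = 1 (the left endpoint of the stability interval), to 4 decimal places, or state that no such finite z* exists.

z* = -4.0000.

Set f=λy, z=hλ:
  y_{n+1} = y_n + z·[3/4·y_n + 1/4·y_{n+1}] ⇒ (1 − 1/4z)y_{n+1} = (1 + 3/4z)y_n
  R(z) = (1 + 3/4z)/(1 − 1/4z).

Solve |R(x)|<1 on ℝ⁻.
x=-1.51: |R|=0.0962
R=−1: 1+3/4x = −1+1/4x ⇒ -1/2x=2 ⇒ x=2/(-1/2)=-4.0000
Confirm numerically:
  x=-2.976: |R|=0.70642 <1
  x=-2.806: |R|=0.64913 <1
  x=-2.663: |R|=0.59868 <1
  x=-2.291: |R|=0.45668 <1
  x=-4.457: |R|=1.10808 >1
  x=-4.334: |R|=1.08015 >1
So |R|<1 on (-4.0000, 0).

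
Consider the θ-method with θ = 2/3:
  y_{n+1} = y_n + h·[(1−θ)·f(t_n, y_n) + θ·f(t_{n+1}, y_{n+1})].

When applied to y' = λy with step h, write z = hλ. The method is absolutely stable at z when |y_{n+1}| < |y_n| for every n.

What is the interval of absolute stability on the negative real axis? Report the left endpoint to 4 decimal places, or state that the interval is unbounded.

Test eqn y'=λy, z=hλ:
  y_{n+1} = y_n + z·[1/3·y_n + 2/3·y_{n+1}] ⇒ (1 − 2/3z)y_{n+1} = (1 + 1/3z)y_n
  R(z) = (1 + 1/3z)/(1 − 2/3z).

Need |R(x)|<1, x<0.
x=-1.53: |R|=0.2426
x=-2: |R|=0.1429
x=-10: |R|=0.3043
x=-100: |R|=0.4778
θ=2/3≥1/2 ⇒ |1+1/3x|<|1−2/3x| ∀x<0 ⇒ stable on all of ℝ⁻.

(−∞, 0) — no finite endpoint.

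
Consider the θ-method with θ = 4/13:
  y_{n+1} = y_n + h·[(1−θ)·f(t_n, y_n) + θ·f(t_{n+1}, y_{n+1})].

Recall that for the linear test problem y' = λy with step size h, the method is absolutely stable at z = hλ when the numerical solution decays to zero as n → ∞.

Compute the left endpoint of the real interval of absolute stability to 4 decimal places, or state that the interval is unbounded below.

z* = -5.2000.

Test eqn y'=λy, z=hλ:
  y_{n+1} = y_n + z·[9/13·y_n + 4/13·y_{n+1}] ⇒ (1 − 4/13z)y_{n+1} = (1 + 9/13z)y_n
  Hence R(z) = (1 + 9/13z)/(1 − 4/13z).

Find x<0 with |R(x)|<1.
x=-0.9: |R|=0.2952
R=−1: 1+9/13x = −1+4/13x ⇒ -5/13x=2 ⇒ x=2/(-5/13)=-5.2000
Confirm numerically:
  x=-4.982: |R|=0.96690 <1
  x=-3.594: |R|=0.70668 <1
  x=-2.728: |R|=0.48310 <1
  x=-2.684: |R|=0.47000 <1
  x=-5.761: |R|=1.07782 >1
  x=-5.683: |R|=1.06759 >1
  x=-5.271: |R|=1.01042 >1
Stable set (-5.2000, 0).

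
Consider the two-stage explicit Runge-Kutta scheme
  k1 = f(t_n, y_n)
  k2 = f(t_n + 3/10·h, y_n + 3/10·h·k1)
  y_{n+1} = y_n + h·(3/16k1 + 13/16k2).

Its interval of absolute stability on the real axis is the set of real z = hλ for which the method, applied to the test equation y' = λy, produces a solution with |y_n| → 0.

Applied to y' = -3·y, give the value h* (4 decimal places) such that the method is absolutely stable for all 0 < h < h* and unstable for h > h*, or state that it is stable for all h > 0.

With y'=λy (z=hλ):
  k1=λy_n ⇒ h·k1=z·y_n;  k2=λ(1+3/10z)y_n ⇒ h·k2=z(1+3/10z)y_n
  y_{n+1}/y_n = 1 + 3/16z + 13/16z(1+3/10z) = 1 + z + 39/160z²
  so R(z) = 1 + z + 39/160z².

Solve |R(x)|<1 on ℝ⁻.
x=-1.69: |R|=0.0062
R=1: x+39/160x²=0 ⇒ x=−160/39=-4.1026; min R=1−1/(4·39/160)=-0.0256>−1
Confirm numerically:
  x=-3.968: |R|=0.86985 <1
  x=-3.311: |R|=0.36116 <1
  x=-3.060: |R|=0.22238 <1
  x=-2.288: |R|=0.01198 <1
  x=-4.649: |R|=1.61922 >1
  x=-4.377: |R|=1.29279 >1
  x=-4.158: |R|=1.05618 >1
So |R|<1 on (-4.1026, 0).

(-4.1026,0); λ=-3 ⇒ h* = (160/39)/3 = 1.3675.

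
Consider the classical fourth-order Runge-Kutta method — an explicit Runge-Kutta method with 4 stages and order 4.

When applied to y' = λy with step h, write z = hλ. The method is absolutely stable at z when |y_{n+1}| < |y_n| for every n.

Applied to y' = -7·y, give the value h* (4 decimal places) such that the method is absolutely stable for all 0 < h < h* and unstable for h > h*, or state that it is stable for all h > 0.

(-2.7853,0); λ=-7 ⇒ h* = 0.3979.

Set f=λy, z=hλ:
  order 4, 4-stage ⇒ R(z)=1+z+z^2/2+z^3/6+z^4/24
  (e.g. R(-1.18)=0.32314, |R|=0.32314)

Boundary: |R(x)|=1, x<0.
x=-1.18: |R|=0.3231
|R(-2.32)|=0.4971 |R(-1.49)|=0.2741 |R(-1.19)|=0.3207
Bisect:
  x_lo=-3.1788 |R|=1.7746  x_hi=-0.3110 |R|=0.7327
  mid=-1.74493 |R|=0.27825 →hi
  mid=-2.46189 |R|=0.61229 →hi
  mid=-2.82037 |R|=1.05418 →lo
  mid=-2.64113 |R|=0.80353 →hi
  mid=-2.73075 |R|=0.92083 →hi
  mid=-2.77556 |R|=0.98542 →hi
  mid=-2.79796 |R|=1.01927 →lo
  mid=-2.78676 |R|=1.00222 →lo
  ...
  [-2.78536,-2.78519] ⇒ x*=-2.7853
Stable set (-2.7853, 0).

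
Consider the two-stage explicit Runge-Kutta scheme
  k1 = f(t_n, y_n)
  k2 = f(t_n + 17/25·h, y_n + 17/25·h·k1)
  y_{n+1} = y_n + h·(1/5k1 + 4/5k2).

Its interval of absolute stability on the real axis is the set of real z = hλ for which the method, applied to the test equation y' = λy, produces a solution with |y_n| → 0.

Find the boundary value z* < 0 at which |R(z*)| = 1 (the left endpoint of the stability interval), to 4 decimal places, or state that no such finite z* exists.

left endpoint -1.8382.

With y'=λy (z=hλ):
  k1=λy_n ⇒ h·k1=z·y_n;  k2=λ(1+17/25z)y_n ⇒ h·k2=z(1+17/25z)y_n
  y_{n+1}/y_n = 1 + 1/5z + 4/5z(1+17/25z) = 1 + z + 68/125z²
  so R(z) = 1 + z + 68/125z².

Solve |R(x)|<1 on ℝ⁻.
x=-0.49: |R|=0.6406
R=1: x+68/125x²=0 ⇒ x=−125/68=-1.8382; min R=1−1/(4·68/125)=0.5404>−1
Confirm numerically:
  x=-1.227: |R|=0.59201 <1
  x=-1.192: |R|=0.58095 <1
  x=-0.811: |R|=0.54680 <1
  x=-2.388: |R|=1.71418 >1
  x=-2.102: |R|=1.30161 >1
So |R|<1 on (-1.8382, 0).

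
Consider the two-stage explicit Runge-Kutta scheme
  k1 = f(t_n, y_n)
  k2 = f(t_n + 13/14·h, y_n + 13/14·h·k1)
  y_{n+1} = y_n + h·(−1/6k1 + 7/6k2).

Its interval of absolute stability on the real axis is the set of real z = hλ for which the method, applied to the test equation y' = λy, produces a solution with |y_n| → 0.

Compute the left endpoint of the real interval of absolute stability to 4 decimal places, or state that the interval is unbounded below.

left endpoint -0.9231.

Set f=λy, z=hλ:
  k1=λy_n ⇒ h·k1=z·y_n;  k2=λ(1+13/14z)y_n ⇒ h·k2=z(1+13/14z)y_n
  y_{n+1}/y_n = 1 − 1/6z + 7/6z(1+13/14z) = 1 + z + 13/12z²
  R(z) = 1 + z + 13/12z².

Find x<0 with |R(x)|<1.
x=-1.24: |R|=1.4257
R=1: x+13/12x²=0 ⇒ x=−12/13=-0.9231; min R=1−1/(4·13/12)=0.7692>−1
Confirm numerically:
  x=-0.725: |R|=0.84443 <1
  x=-0.714: |R|=0.83828 <1
  x=-0.625: |R|=0.79818 <1
  x=-0.596: |R|=0.78882 <1
  x=-1.516: |R|=1.97378 >1
  x=-1.433: |R|=1.79161 >1
  x=-1.425: |R|=1.77484 >1
Stable set (-0.9231, 0).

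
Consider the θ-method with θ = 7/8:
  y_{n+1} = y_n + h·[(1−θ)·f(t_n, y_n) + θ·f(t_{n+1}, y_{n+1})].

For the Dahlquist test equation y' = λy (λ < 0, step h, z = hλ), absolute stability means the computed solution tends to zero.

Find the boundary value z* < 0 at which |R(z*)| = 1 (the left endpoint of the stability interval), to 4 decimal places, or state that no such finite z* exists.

unbounded; (−∞, 0).

On y'=λy, z=hλ:
  y_{n+1} = y_n + z·[1/8·y_n + 7/8·y_{n+1}] ⇒ (1 − 7/8z)y_{n+1} = (1 + 1/8z)y_n
  ⇒ R(z) = (1 + 1/8z)/(1 − 7/8z).

Find x<0 with |R(x)|<1.
x=-0.78: |R|=0.5364
x=-2: |R|=0.2727
x=-10: |R|=0.0256
x=-100: |R|=0.1299
θ=7/8≥1/2 ⇒ |1+1/8x|<|1−7/8x| ∀x<0 ⇒ interval (−∞,0).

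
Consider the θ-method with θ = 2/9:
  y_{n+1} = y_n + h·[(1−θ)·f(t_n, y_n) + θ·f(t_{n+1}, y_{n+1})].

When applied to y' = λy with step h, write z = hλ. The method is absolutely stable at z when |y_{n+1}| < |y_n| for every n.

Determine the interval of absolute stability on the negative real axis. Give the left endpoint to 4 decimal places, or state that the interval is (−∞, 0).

Set f=λy, z=hλ:
  y_{n+1} = y_n + z·[7/9·y_n + 2/9·y_{n+1}] ⇒ (1 − 2/9z)y_{n+1} = (1 + 7/9z)y_n
  R(z) = (1 + 7/9z)/(1 − 2/9z).

Solve |R(x)|<1 on ℝ⁻.
x=-0.51: |R|=0.5419
R=−1: 1+7/9x = −1+2/9x ⇒ -5/9x=2 ⇒ x=2/(-5/9)=-3.6000
Confirm numerically:
  x=-3.052: |R|=0.81859 <1
  x=-2.925: |R|=0.77273 <1
  x=-1.984: |R|=0.37693 <1
  x=-4.117: |R|=1.14999 >1
  x=-3.784: |R|=1.05553 >1
  x=-3.783: |R|=1.05523 >1
Stable set (-3.6000, 0).

(-3.6000, 0).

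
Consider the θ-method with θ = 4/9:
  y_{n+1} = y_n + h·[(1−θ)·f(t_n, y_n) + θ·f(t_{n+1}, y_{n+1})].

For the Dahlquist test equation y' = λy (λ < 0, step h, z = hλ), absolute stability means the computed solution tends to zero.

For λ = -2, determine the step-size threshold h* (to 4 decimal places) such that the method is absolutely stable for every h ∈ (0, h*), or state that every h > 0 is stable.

With y'=λy (z=hλ):
  y_{n+1} = y_n + z·[5/9·y_n + 4/9·y_{n+1}] ⇒ (1 − 4/9z)y_{n+1} = (1 + 5/9z)y_n
  ⇒ R(z) = (1 + 5/9z)/(1 − 4/9z).

Need |R(x)|<1, x<0.
x=-0.85: |R|=0.3831
R=−1: 1+5/9x = −1+4/9x ⇒ -1/9x=2 ⇒ x=2/(-1/9)=-18.0000
Confirm numerically:
  x=-17.251: |R|=0.99040 <1
  x=-14.027: |R|=0.93898 <1
  x=-13.633: |R|=0.93126 <1
  x=-11.624: |R|=0.88511 <1
  x=-18.229: |R|=1.00280 >1
  x=-18.124: |R|=1.00152 >1
Interval (-18.0000, 0).

(-18.0000,0); λ=-2 ⇒ h* = (18)/2 = 9.0000.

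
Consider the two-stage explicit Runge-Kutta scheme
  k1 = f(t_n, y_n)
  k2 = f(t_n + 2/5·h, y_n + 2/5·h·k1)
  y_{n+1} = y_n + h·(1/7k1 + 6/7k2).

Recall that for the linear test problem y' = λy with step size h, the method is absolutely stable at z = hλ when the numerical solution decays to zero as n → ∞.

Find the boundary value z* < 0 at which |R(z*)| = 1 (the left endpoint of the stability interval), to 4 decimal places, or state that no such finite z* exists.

With y'=λy (z=hλ):
  k1=λy_n ⇒ h·k1=z·y_n;  k2=λ(1+2/5z)y_n ⇒ h·k2=z(1+2/5z)y_n
  y_{n+1}/y_n = 1 + 1/7z + 6/7z(1+2/5z) = 1 + z + 12/35z²
  ⇒ R(z) = 1 + z + 12/35z².

Find x<0 with |R(x)|<1.
x=-0.97: |R|=0.3526
R=1: x+12/35x²=0 ⇒ x=−35/12=-2.9167; min R=1−1/(4·12/35)=0.2708>−1
Confirm numerically:
  x=-2.730: |R|=0.82528 <1
  x=-2.656: |R|=0.76263 <1
  x=-1.296: |R|=0.27987 <1
  x=-1.252: |R|=0.28543 <1
  x=-3.337: |R|=1.48091 >1
  x=-3.007: |R|=1.09313 >1
  x=-2.976: |R|=1.06054 >1
Stable set (-2.9167, 0).

left endpoint -2.9167.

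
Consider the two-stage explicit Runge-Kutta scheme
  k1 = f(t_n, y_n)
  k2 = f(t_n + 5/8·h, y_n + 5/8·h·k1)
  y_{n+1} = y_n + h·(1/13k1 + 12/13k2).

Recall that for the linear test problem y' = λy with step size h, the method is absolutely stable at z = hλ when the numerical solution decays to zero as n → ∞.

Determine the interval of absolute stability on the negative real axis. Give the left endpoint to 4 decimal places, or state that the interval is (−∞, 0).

On y'=λy, z=hλ:
  k1=λy_n ⇒ h·k1=z·y_n;  k2=λ(1+5/8z)y_n ⇒ h·k2=z(1+5/8z)y_n
  y_{n+1}/y_n = 1 + 1/13z + 12/13z(1+5/8z) = 1 + z + 15/26z²
  R(z) = 1 + z + 15/26z².

Find x<0 with |R(x)|<1.
x=-1.71: |R|=0.9770
R=1: x+15/26x²=0 ⇒ x=−26/15=-1.7333; min R=1−1/(4·15/26)=0.5667>−1
Confirm numerically:
  x=-1.437: |R|=0.75433 <1
  x=-1.082: |R|=0.59342 <1
  x=-1.026: |R|=0.58131 <1
  x=-0.788: |R|=0.57024 <1
  x=-2.228: |R|=1.63584 >1
  x=-1.885: |R|=1.16494 >1
Interval (-1.7333, 0).

z∈(-1.7333,0).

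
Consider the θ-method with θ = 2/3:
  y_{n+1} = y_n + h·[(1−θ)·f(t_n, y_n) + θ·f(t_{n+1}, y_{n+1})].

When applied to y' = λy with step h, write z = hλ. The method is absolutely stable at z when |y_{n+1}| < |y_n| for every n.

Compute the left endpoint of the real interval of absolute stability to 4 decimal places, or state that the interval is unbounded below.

(−∞, 0) — no finite endpoint.

Set f=λy, z=hλ:
  y_{n+1} = y_n + z·[1/3·y_n + 2/3·y_{n+1}] ⇒ (1 − 2/3z)y_{n+1} = (1 + 1/3z)y_n
  Hence R(z) = (1 + 1/3z)/(1 − 2/3z).

Solve |R(x)|<1 on ℝ⁻.
x=-1.13: |R|=0.3555
x=-2: |R|=0.1429
x=-10: |R|=0.3043
x=-100: |R|=0.4778
θ=2/3≥1/2 ⇒ |1+1/3x|<|1−2/3x| ∀x<0 ⇒ unbounded interval.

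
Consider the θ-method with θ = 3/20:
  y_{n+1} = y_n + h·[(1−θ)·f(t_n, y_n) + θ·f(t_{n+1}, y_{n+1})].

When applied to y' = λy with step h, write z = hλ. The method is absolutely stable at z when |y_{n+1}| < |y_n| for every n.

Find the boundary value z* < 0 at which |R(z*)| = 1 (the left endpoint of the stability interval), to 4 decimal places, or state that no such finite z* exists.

With y'=λy (z=hλ):
  y_{n+1} = y_n + z·[17/20·y_n + 3/20·y_{n+1}] ⇒ (1 − 3/20z)y_{n+1} = (1 + 17/20z)y_n
  R(z) = (1 + 17/20z)/(1 − 3/20z).

Find x<0 with |R(x)|<1.
x=-1.48: |R|=0.2111
R=−1: 1+17/20x = −1+3/20x ⇒ -7/10x=2 ⇒ x=2/(-7/10)=-2.8571
Confirm numerically:
  x=-2.228: |R|=0.66991 <1
  x=-2.189: |R|=0.64791 <1
  x=-1.754: |R|=0.38865 <1
  x=-1.701: |R|=0.35522 <1
  x=-3.338: |R|=1.22430 >1
  x=-3.246: |R|=1.18307 >1
  x=-3.221: |R|=1.17173 >1
Interval (-2.8571, 0).

z* = -2.8571.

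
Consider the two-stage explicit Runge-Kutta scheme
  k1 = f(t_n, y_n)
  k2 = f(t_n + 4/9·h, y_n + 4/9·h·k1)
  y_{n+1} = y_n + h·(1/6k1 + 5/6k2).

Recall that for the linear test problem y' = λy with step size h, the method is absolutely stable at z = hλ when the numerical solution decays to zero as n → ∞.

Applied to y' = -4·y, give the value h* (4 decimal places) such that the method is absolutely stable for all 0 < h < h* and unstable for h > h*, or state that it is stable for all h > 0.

(-2.7000,0); λ=-4 ⇒ h* = (27/10)/4 = 0.6750.

On y'=λy, z=hλ:
  k1=λy_n ⇒ h·k1=z·y_n;  k2=λ(1+4/9z)y_n ⇒ h·k2=z(1+4/9z)y_n
  y_{n+1}/y_n = 1 + 1/6z + 5/6z(1+4/9z) = 1 + z + 10/27z²
  Hence R(z) = 1 + z + 10/27z².

Boundary: |R(x)|=1, x<0.
x=-1.31: |R|=0.3256
R=1: x+10/27x²=0 ⇒ x=−27/10=-2.7000; min R=1−1/(4·10/27)=0.3250>−1
Confirm numerically:
  x=-2.210: |R|=0.59893 <1
  x=-2.204: |R|=0.59512 <1
  x=-1.839: |R|=0.41356 <1
  x=-3.283: |R|=1.70888 >1
  x=-3.093: |R|=1.45020 >1
So |R|<1 on (-2.7000, 0).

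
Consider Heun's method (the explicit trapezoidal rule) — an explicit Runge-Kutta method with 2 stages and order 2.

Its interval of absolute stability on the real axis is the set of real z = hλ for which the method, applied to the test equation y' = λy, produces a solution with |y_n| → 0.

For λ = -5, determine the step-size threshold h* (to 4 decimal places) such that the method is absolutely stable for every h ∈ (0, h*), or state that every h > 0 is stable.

(-2.0000,0); λ=-5 ⇒ h* = 0.4000.

With y'=λy (z=hλ):
  order 2, 2-stage ⇒ R(z)=1+z+z^2/2
  (e.g. R(-0.33)=0.72445, |R|=0.72445)

Boundary: |R(x)|=1, x<0.
x=-0.33: |R|=0.7245
|R(-2.39)|=1.4661 |R(-0.65)|=0.5613 |R(-0.58)|=0.5882
Bisect:
  x_lo=-2.8411 |R|=2.1948  x_hi=-0.1458 |R|=0.8648
  mid=-1.49344 |R|=0.62174 →hi
  mid=-2.16727 |R|=1.18127 →lo
  mid=-1.83036 |R|=0.84475 →hi
  mid=-1.99882 |R|=0.99882 →hi
  mid=-2.08305 |R|=1.08649 →lo
  mid=-2.04093 |R|=1.04177 →lo
  mid=-2.01987 |R|=1.02007 →lo
  mid=-2.00935 |R|=1.00939 →lo
  mid=-2.00408 |R|=1.00409 →lo
  mid=-2.00145 |R|=1.00145 →lo
  ...
  [-2.00013,-1.99997] ⇒ x*=-2.0000
So |R|<1 on (-2.0000, 0).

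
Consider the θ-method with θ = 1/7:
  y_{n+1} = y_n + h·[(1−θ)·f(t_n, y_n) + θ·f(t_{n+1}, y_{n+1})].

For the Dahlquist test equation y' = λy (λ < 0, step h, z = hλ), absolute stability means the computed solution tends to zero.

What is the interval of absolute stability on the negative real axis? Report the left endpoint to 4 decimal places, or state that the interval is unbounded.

Set f=λy, z=hλ:
  y_{n+1} = y_n + z·[6/7·y_n + 1/7·y_{n+1}] ⇒ (1 − 1/7z)y_{n+1} = (1 + 6/7z)y_n
  so R(z) = (1 + 6/7z)/(1 − 1/7z).

Solve |R(x)|<1 on ℝ⁻.
x=-1.52: |R|=0.2488
R=−1: 1+6/7x = −1+1/7x ⇒ -5/7x=2 ⇒ x=2/(-5/7)=-2.8000
Confirm numerically:
  x=-1.592: |R|=0.29702 <1
  x=-1.537: |R|=0.26028 <1
  x=-1.401: |R|=0.16736 <1
  x=-3.388: |R|=1.28302 >1
  x=-3.386: |R|=1.28211 >1
  x=-3.366: |R|=1.27301 >1
Interval (-2.8000, 0).

z∈(-2.8000,0).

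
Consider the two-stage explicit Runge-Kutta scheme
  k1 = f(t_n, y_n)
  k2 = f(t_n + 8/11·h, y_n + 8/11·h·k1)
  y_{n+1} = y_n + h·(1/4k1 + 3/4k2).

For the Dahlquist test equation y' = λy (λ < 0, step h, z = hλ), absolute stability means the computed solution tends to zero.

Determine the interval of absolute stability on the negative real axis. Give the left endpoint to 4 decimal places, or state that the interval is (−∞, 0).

z∈(-1.8333,0).

Test eqn y'=λy, z=hλ:
  k1=λy_n ⇒ h·k1=z·y_n;  k2=λ(1+8/11z)y_n ⇒ h·k2=z(1+8/11z)y_n
  y_{n+1}/y_n = 1 + 1/4z + 3/4z(1+8/11z) = 1 + z + 6/11z²
  so R(z) = 1 + z + 6/11z².

Need |R(x)|<1, x<0.
x=-0.56: |R|=0.6111
R=1: x+6/11x²=0 ⇒ x=−11/6=-1.8333; min R=1−1/(4·6/11)=0.5417>−1
Confirm numerically:
  x=-1.691: |R|=0.86872 <1
  x=-1.514: |R|=0.73629 <1
  x=-1.117: |R|=0.56356 <1
  x=-2.140: |R|=1.35796 >1
  x=-2.076: |R|=1.27479 >1
Stable set (-1.8333, 0).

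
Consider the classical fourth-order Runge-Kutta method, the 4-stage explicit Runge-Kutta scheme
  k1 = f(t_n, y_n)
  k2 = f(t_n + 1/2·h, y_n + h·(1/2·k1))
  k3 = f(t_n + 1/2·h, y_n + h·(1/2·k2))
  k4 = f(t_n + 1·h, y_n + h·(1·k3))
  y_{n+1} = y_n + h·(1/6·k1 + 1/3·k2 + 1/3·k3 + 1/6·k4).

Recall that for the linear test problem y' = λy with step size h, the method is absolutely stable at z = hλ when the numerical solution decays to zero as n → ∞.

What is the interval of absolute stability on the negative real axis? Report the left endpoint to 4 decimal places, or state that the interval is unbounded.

With y'=λy (z=hλ):
  order 4, 4-stage ⇒ R(z)=1+z+z^2/2+z^3/6+z^4/24
  (e.g. R(-0.7)=0.49784, |R|=0.49784)

Find x<0 with |R(x)|<1.
x=-0.7: |R|=0.4978
|R(-1.83)|=0.2903 |R(-1.23)|=0.3117 |R(-0.95)|=0.3923
Bisect:
  x_lo=-3.3068 |R|=2.1162  x_hi=-0.1035 |R|=0.9017
  mid=-1.70514 |R|=0.27456 →hi
  mid=-2.50597 |R|=0.65431 →hi
  mid=-2.90638 |R|=1.19844 →lo
  mid=-2.70617 |R|=0.88712 →hi
  mid=-2.80628 |R|=1.03210 →lo
  mid=-2.75622 |R|=0.95705 →hi
  mid=-2.78125 |R|=0.99392 →hi
  mid=-2.79376 |R|=1.01284 →lo
  mid=-2.78751 |R|=1.00334 →lo
  mid=-2.78438 |R|=0.99862 →hi
  ...
  [-2.78536,-2.78516] ⇒ x*=-2.7853
Interval (-2.7853, 0).

z∈(-2.7853,0).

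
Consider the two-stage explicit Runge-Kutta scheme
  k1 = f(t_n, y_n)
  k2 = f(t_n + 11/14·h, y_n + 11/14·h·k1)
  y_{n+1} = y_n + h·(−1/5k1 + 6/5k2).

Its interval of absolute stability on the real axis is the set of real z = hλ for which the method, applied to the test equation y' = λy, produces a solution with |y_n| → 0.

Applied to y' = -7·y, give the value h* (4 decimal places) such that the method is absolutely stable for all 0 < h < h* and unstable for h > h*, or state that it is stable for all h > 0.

(-1.0606,0); λ=-7 ⇒ h* = (35/33)/7 = 0.1515.

On y'=λy, z=hλ:
  k1=λy_n ⇒ h·k1=z·y_n;  k2=λ(1+11/14z)y_n ⇒ h·k2=z(1+11/14z)y_n
  y_{n+1}/y_n = 1 − 1/5z + 6/5z(1+11/14z) = 1 + z + 33/35z²
  R(z) = 1 + z + 33/35z².

Boundary: |R(x)|=1, x<0.
x=-1.24: |R|=1.2097
R=1: x+33/35x²=0 ⇒ x=−35/33=-1.0606; min R=1−1/(4·33/35)=0.7348>−1
Confirm numerically:
  x=-0.548: |R|=0.73514 <1
  x=-0.520: |R|=0.73495 <1
  x=-0.473: |R|=0.73794 <1
  x=-1.630: |R|=1.87508 >1
  x=-1.428: |R|=1.49466 >1
  x=-1.172: |R|=1.12309 >1
So |R|<1 on (-1.0606, 0).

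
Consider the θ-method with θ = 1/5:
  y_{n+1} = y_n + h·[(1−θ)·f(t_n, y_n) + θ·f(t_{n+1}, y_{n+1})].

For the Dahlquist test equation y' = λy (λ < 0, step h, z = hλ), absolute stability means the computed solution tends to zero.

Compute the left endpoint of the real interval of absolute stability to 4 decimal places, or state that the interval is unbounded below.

left endpoint -3.3333.

On y'=λy, z=hλ:
  y_{n+1} = y_n + z·[4/5·y_n + 1/5·y_{n+1}] ⇒ (1 − 1/5z)y_{n+1} = (1 + 4/5z)y_n
  Hence R(z) = (1 + 4/5z)/(1 − 1/5z).

Boundary: |R(x)|=1, x<0.
x=-0.72: |R|=0.3706
R=−1: 1+4/5x = −1+1/5x ⇒ -3/5x=2 ⇒ x=2/(-3/5)=-3.3333
Confirm numerically:
  x=-3.174: |R|=0.94152 <1
  x=-2.866: |R|=0.82176 <1
  x=-2.623: |R|=0.72045 <1
  x=-2.337: |R|=0.59261 <1
  x=-3.764: |R|=1.14742 >1
  x=-3.445: |R|=1.03967 >1
  x=-3.397: |R|=1.02275 >1
So |R|<1 on (-3.3333, 0).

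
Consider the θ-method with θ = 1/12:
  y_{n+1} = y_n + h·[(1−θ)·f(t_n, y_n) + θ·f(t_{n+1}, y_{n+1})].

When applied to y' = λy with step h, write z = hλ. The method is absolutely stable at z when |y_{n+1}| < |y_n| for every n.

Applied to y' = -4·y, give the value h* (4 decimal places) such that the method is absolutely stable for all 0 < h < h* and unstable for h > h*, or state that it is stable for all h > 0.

With y'=λy (z=hλ):
  y_{n+1} = y_n + z·[11/12·y_n + 1/12·y_{n+1}] ⇒ (1 − 1/12z)y_{n+1} = (1 + 11/12z)y_n
  R(z) = (1 + 11/12z)/(1 − 1/12z).

Boundary: |R(x)|=1, x<0.
x=-1.79: |R|=0.5577
R=−1: 1+11/12x = −1+1/12x ⇒ -5/6x=2 ⇒ x=2/(-5/6)=-2.4000
Confirm numerically:
  x=-2.135: |R|=0.81252 <1
  x=-1.570: |R|=0.38836 <1
  x=-1.456: |R|=0.29845 <1
  x=-0.967: |R|=0.10511 <1
  x=-2.950: |R|=1.36789 >1
  x=-2.564: |R|=1.11261 >1
Stable set (-2.4000, 0).

(-2.4000,0); λ=-4 ⇒ h* = (12/5)/4 = 0.6000.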